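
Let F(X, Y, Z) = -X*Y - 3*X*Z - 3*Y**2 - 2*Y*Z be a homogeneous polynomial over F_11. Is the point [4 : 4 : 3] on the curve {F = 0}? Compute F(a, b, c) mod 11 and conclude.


F(4,4,3) ≡ 8 (mod 11); P is NOT on the curve.

Evaluate F(4, 4, 3) term-by-term (mod 11).
  -X*Y ↦ -1·4·4·1 = -16
  -3*X*Z ↦ -3·4·1·3 = -36
  -3*Y**2 ↦ -3·1·16·1 = -48
  -2*Y*Z ↦ -2·1·4·3 = -24
Sum: F(4, 4, 3) = (-16) + (-36) + (-48) + (-24) = -124.
Reducing mod 11: -124 ≡ 8 (mod 11).
Since F(a, b, c) ≡ 8 ≠ 0 (mod 11), P does NOT lie on the curve.


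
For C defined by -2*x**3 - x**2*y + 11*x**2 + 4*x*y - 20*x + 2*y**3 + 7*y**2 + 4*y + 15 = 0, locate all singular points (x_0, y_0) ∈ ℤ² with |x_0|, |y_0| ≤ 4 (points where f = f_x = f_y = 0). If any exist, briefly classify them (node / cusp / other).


Singular points: {(2, -1)}; classification: cusp.

Compute partial derivatives:
  f_x = -6*x**2 - 2*x*y + 22*x + 4*y - 20.
  f_y = -x**2 + 4*x + 6*y**2 + 14*y + 4.
Scan x_0 ∈ {−4, ..., 4}. For each x_0, f_y(x_0, y) is a polynomial in y; find its integer roots y ∈ {−4, ..., 4}, then test f_x and f at those candidates.
  x = -4: f_y(-4, y) = 6*y**2 + 14*y - 28; no integer root y with |y| ≤ 4.
  x = -3: f_y(-3, y) = 6*y**2 + 14*y - 17; no integer root y with |y| ≤ 4.
  x = -2: f_y(-2, y) = 6*y**2 + 14*y - 8; no integer root y with |y| ≤ 4.
  x = -1: f_y(-1, y) = 6*y**2 + 14*y - 1; no integer root y with |y| ≤ 4.
  x = 0: f_y(0, y) = 6*y**2 + 14*y + 4; vanishes at y ∈ {-2}. (0, -2): f_x = -28 ≠ 0.
  x = 1: f_y(1, y) = 6*y**2 + 14*y + 7; no integer root y with |y| ≤ 4.
  x = 2: f_y(2, y) = 6*y**2 + 14*y + 8; vanishes at y ∈ {-1}. (2, -1): f_x = 0, f = 0 — SINGULAR.
  x = 3: f_y(3, y) = 6*y**2 + 14*y + 7; no integer root y with |y| ≤ 4.
  x = 4: f_y(4, y) = 6*y**2 + 14*y + 4; vanishes at y ∈ {-2}. (4, -2): f_x = -20 ≠ 0.
Only singular point on the grid: (2, -1).
Classify: substitute x = 2 + u, y = -1 + v and expand: f = -2*u**3 - u**2*v + 2*v**3 + v**2.
No constant or linear terms (consistent with a singular point). Quadratic part: v**2. Cubic part: -2*u**3 - u**2*v + 2*v**3.
The quadratic part v**2 is a perfect square, so there is a single (double) tangent line v = 0, i.e. y = -1. Restricting the cubic part to that line (v = 0) leaves -2*u**3 ≠ 0, so f is not divisible by v and the branch is v² ≈ 2*u**3 to lowest order — this is a cusp.
Classification: cusp.


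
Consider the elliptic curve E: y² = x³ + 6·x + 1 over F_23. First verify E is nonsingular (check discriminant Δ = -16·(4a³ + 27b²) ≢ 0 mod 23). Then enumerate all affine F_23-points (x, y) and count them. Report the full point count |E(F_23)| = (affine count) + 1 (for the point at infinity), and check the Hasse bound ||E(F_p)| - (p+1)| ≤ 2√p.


Affine points = {(0, 1), (0, 22), (1, 10), (1, 13), (3, 0), (5, 8), (5, 15), (6, 0), (7, 8), (7, 15), (8, 3), (8, 20), (9, 5), (9, 18), (10, 7), (10, 16), (11, 8), (11, 15), (14, 0), (15, 4), (15, 19), (17, 5), (17, 18), (20, 5), (20, 18), (21, 2), (21, 21)}; affine count = 27; |E(F_23)| = 28.

Discriminant check: Δ ∝ 4a³ + 27b² = 4·6³ + 27·1² = 4·216 + 27·1 ≡ 17 (mod 23). Nonzero ⇒ E is nonsingular.
For each x ∈ F_23, compute rhs = x³ + 6·x + 1 mod 23, then count y ∈ F_23 with y² ≡ rhs.
  x = 0: rhs = 1, matching y values: 1, 22 (2 points).
  x = 1: rhs = 8, matching y values: 10, 13 (2 points).
  x = 2: rhs = 21, matching y values: none (0 points).
  x = 3: rhs = 0, matching y values: 0 (1 points).
  x = 4: rhs = 20, matching y values: none (0 points).
  x = 5: rhs = 18, matching y values: 8, 15 (2 points).
  x = 6: rhs = 0, matching y values: 0 (1 points).
  x = 7: rhs = 18, matching y values: 8, 15 (2 points).
  x = 8: rhs = 9, matching y values: 3, 20 (2 points).
  x = 9: rhs = 2, matching y values: 5, 18 (2 points).
  x = 10: rhs = 3, matching y values: 7, 16 (2 points).
  x = 11: rhs = 18, matching y values: 8, 15 (2 points).
  x = 12: rhs = 7, matching y values: none (0 points).
  x = 13: rhs = 22, matching y values: none (0 points).
  x = 14: rhs = 0, matching y values: 0 (1 points).
  x = 15: rhs = 16, matching y values: 4, 19 (2 points).
  x = 16: rhs = 7, matching y values: none (0 points).
  x = 17: rhs = 2, matching y values: 5, 18 (2 points).
  x = 18: rhs = 7, matching y values: none (0 points).
  x = 19: rhs = 5, matching y values: none (0 points).
  x = 20: rhs = 2, matching y values: 5, 18 (2 points).
  x = 21: rhs = 4, matching y values: 2, 21 (2 points).
  x = 22: rhs = 17, matching y values: none (0 points).
Total affine count: 27.
Full point count |E(F_23)| = 27 + 1 = 28.
Hasse bound: |28 − (23+1)| = |4| = 4 ≤ 2√23 ≈ 9.5917 ✓.


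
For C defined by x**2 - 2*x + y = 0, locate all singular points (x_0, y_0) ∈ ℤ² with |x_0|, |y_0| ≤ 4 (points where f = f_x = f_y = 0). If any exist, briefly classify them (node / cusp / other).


No singular points in the scanned grid; C is smooth there.

Compute partial derivatives:
  f_x = 2*x - 2.
  f_y = 1.
f_y = 1 is a nonzero constant, so f_y never vanishes: no point (x, y) can satisfy f = f_x = f_y = 0. In particular no (x, y) ∈ {−4, ..., 4}² is singular; the curve is smooth.


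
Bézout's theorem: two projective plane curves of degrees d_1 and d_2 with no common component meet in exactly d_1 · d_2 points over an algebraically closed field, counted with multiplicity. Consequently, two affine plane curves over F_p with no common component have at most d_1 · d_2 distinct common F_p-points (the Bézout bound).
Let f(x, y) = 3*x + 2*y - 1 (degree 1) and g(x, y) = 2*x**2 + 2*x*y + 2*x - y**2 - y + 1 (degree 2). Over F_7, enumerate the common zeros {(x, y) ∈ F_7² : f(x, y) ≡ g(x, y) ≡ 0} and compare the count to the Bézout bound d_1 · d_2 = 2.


Common zeros: ∅; count = 0; Bézout bound = 2.

deg(f) = 1, deg(g) = 2, so Bézout bound = 2.
Scan x ∈ F_7. For each x, list the y ∈ F_7 with f(x, y) ≡ 0 and those with g(x, y) ≡ 0 (mod 7); the common zeros in that column are the intersection.
  x = 0: f ≡ 0 at y ∈ {4}; g ≡ 0 at y ∈ ∅; common: ∅.
  x = 1: f ≡ 0 at y ∈ {6}; g ≡ 0 at y ∈ {4}; common: ∅.
  x = 2: f ≡ 0 at y ∈ {1}; g ≡ 0 at y ∈ ∅; common: ∅.
  x = 3: f ≡ 0 at y ∈ {3}; g ≡ 0 at y ∈ ∅; common: ∅.
  x = 4: f ≡ 0 at y ∈ {5}; g ≡ 0 at y ∈ ∅; common: ∅.
  x = 5: f ≡ 0 at y ∈ {0}; g ≡ 0 at y ∈ ∅; common: ∅.
  x = 6: f ≡ 0 at y ∈ {2}; g ≡ 0 at y ∈ ∅; common: ∅.
Collecting: common zeros = ∅, so the count is 0.
Comparison with the Bézout bound: 0 ≤ 2 = deg(f)·deg(g), as expected for curves with no common component (the affine F_7-count falls short of the bound because intersections may lie at infinity, over extension fields, or carry multiplicity).


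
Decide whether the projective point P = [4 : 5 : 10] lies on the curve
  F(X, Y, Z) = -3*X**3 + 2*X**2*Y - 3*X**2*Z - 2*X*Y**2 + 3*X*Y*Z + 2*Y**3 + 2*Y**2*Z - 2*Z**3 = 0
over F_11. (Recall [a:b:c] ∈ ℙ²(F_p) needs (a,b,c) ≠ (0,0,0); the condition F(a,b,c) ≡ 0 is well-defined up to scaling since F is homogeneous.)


F(4,5,10) ≡ 2 (mod 11); P is NOT on the curve.

Evaluate F(4, 5, 10) term-by-term (mod 11).
  -3*X**3 ↦ -3·64·1·1 = -192
  2*X**2*Y ↦ 2·16·5·1 = 160
  -3*X**2*Z ↦ -3·16·1·10 = -480
  -2*X*Y**2 ↦ -2·4·25·1 = -200
  3*X*Y*Z ↦ 3·4·5·10 = 600
  2*Y**3 ↦ 2·1·125·1 = 250
  2*Y**2*Z ↦ 2·1·25·10 = 500
  -2*Z**3 ↦ -2·1·1·1000 = -2000
Sum: F(4, 5, 10) = (-192) + (160) + (-480) + (-200) + (600) + (250) + (500) + (-2000) = -1362.
Reducing mod 11: -1362 ≡ 2 (mod 11).
Since F(a, b, c) ≡ 2 ≠ 0 (mod 11), P does NOT lie on the curve.


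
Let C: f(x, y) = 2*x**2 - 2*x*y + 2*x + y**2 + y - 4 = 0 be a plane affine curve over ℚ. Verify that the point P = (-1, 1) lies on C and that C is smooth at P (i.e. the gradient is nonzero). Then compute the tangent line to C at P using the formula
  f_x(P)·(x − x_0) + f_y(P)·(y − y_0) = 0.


Tangent line at P: -4*x + 5*y - 9 = 0.

Step 1: f(-1, 1) = 0, so P lies on C.
Step 2: partial derivatives
  f_x(x, y) = 4*x - 2*y + 2, f_y(x, y) = -2*x + 2*y + 1.
  f_x(P) = -4, f_y(P) = 5 (gradient nonzero, so P is smooth).
Step 3: tangent line at P: -4·(x − -1) + 5·(y − 1) = 0.
Expanding: -4*x + 5*y - 9 = 0.


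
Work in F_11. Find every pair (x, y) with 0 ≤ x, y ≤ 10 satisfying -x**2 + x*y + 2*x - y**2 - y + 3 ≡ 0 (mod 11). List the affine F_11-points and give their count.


Affine F_11-points: {(1, 2), (1, 9), (3, 0), (3, 2), (4, 7), (5, 7), (5, 8), (8, 3), (8, 4), (9, 4), (10, 0), (10, 9)}; count = 12.

For each of the 121 pairs (x, y) ∈ F_11², evaluate f(x, y) mod 11. Record the zeros.
  x = 0: [0↦3, 1↦1, 2↦8, 3↦2, 4↦5, 5↦6, 6↦5, 7↦2, 8↦8, 9↦1, 10↦3]  zeros at y ∈ ∅
  x = 1: [0↦4, 1↦3, 2↦0, 3↦6, 4↦10, 5↦1, 6↦1, 7↦10, 8↦6, 9↦0, 10↦3]  zeros at y ∈ {2, 9}
  x = 2: [0↦3, 1↦3, 2↦1, 3↦8, 4↦2, 5↦5, 6↦6, 7↦5, 8↦2, 9↦8, 10↦1]  zeros at y ∈ ∅
  x = 3: [0↦0, 1↦1, 2↦0, 3↦8, 4↦3, 5↦7, 6↦9, 7↦9, 8↦7, 9↦3, 10↦8]  zeros at y ∈ {0, 2}
  x = 4: [0↦6, 1↦8, 2↦8, 3↦6, 4↦2, 5↦7, 6↦10, 7↦0, 8↦10, 9↦7, 10↦2]  zeros at y ∈ {7}
  x = 5: [0↦10, 1↦2, 2↦3, 3↦2, 4↦10, 5↦5, 6↦9, 7↦0, 8↦0, 9↦9, 10↦5]  zeros at y ∈ {7, 8}
  x = 6: [0↦1, 1↦5, 2↦7, 3↦7, 4↦5, 5↦1, 6↦6, 7↦9, 8↦10, 9↦9, 10↦6]  zeros at y ∈ ∅
  x = 7: [0↦1, 1↦6, 2↦9, 3↦10, 4↦9, 5↦6, 6↦1, 7↦5, 8↦7, 9↦7, 10↦5]  zeros at y ∈ ∅
  x = 8: [0↦10, 1↦5, 2↦9, 3↦0, 4↦0, 5↦9, 6↦5, 7↦10, 8↦2, 9↦3, 10↦2]  zeros at y ∈ {3, 4}
  x = 9: [0↦6, 1↦2, 2↦7, 3↦10, 4↦0, 5↦10, 6↦7, 7↦2, 8↦6, 9↦8, 10↦8]  zeros at y ∈ {4}
  x = 10: [0↦0, 1↦8, 2↦3, 3↦7, 4↦9, 5↦9, 6↦7, 7↦3, 8↦8, 9↦0, 10↦1]  zeros at y ∈ {0, 9}
Collecting zeros: affine points = {(1, 2), (1, 9), (3, 0), (3, 2), (4, 7), (5, 7), (5, 8), (8, 3), (8, 4), (9, 4), (10, 0), (10, 9)}.
Total count |C(F_11)_aff| = 12.


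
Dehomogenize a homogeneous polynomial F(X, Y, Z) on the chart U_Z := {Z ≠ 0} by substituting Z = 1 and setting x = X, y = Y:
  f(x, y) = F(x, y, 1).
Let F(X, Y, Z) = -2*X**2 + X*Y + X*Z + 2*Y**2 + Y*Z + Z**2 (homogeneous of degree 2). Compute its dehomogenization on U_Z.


f(x, y) = -2*x**2 + x*y + x + 2*y**2 + y + 1

On U_Z we set Z = 1. Each monomial c·X^i·Y^j·Z^k in F becomes c·x^i·y^j·1^k = c·x^i·y^j.
Substituting Z = 1: F(X, Y, 1) = -2*x**2 + x*y + x + 2*y**2 + y + 1.
Note: deg(f) ≤ deg(F) = 2; strict inequality happens when F is divisible by Z (lost terms).


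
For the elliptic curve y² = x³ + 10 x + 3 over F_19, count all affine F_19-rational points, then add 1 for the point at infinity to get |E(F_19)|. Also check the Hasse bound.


Affine points = {(5, 8), (5, 11), (7, 6), (7, 13), (8, 5), (8, 14), (9, 9), (9, 10), (10, 1), (10, 18), (11, 0), (18, 7), (18, 12)}; affine count = 13; |E(F_19)| = 14.

Discriminant check: Δ ∝ 4a³ + 27b² = 4·10³ + 27·3² = 4·1000 + 27·9 ≡ 6 (mod 19). Nonzero ⇒ E is nonsingular.
For each x ∈ F_19, compute rhs = x³ + 10·x + 3 mod 19, then count y ∈ F_19 with y² ≡ rhs.
  x = 0: rhs = 3, matching y values: none (0 points).
  x = 1: rhs = 14, matching y values: none (0 points).
  x = 2: rhs = 12, matching y values: none (0 points).
  x = 3: rhs = 3, matching y values: none (0 points).
  x = 4: rhs = 12, matching y values: none (0 points).
  x = 5: rhs = 7, matching y values: 8, 11 (2 points).
  x = 6: rhs = 13, matching y values: none (0 points).
  x = 7: rhs = 17, matching y values: 6, 13 (2 points).
  x = 8: rhs = 6, matching y values: 5, 14 (2 points).
  x = 9: rhs = 5, matching y values: 9, 10 (2 points).
  x = 10: rhs = 1, matching y values: 1, 18 (2 points).
  x = 11: rhs = 0, matching y values: 0 (1 points).
  x = 12: rhs = 8, matching y values: none (0 points).
  x = 13: rhs = 12, matching y values: none (0 points).
  x = 14: rhs = 18, matching y values: none (0 points).
  x = 15: rhs = 13, matching y values: none (0 points).
  x = 16: rhs = 3, matching y values: none (0 points).
  x = 17: rhs = 13, matching y values: none (0 points).
  x = 18: rhs = 11, matching y values: 7, 12 (2 points).
Total affine count: 13.
Full point count |E(F_19)| = 13 + 1 = 14.
Hasse bound: |14 − (19+1)| = |-6| = 6 ≤ 2√19 ≈ 8.7178 ✓.


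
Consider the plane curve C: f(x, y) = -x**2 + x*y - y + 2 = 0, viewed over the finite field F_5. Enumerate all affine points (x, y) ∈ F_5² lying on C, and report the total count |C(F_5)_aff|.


Affine F_5-points: {(0, 2), (2, 2), (3, 1), (4, 3)}; count = 4.

For each of the 25 pairs (x, y) ∈ F_5², evaluate f(x, y) mod 5. Record the zeros.
  x = 0: [0↦2, 1↦1, 2↦0, 3↦4, 4↦3]  zeros at y ∈ {2}
  x = 1: [0↦1, 1↦1, 2↦1, 3↦1, 4↦1]  zeros at y ∈ ∅
  x = 2: [0↦3, 1↦4, 2↦0, 3↦1, 4↦2]  zeros at y ∈ {2}
  x = 3: [0↦3, 1↦0, 2↦2, 3↦4, 4↦1]  zeros at y ∈ {1}
  x = 4: [0↦1, 1↦4, 2↦2, 3↦0, 4↦3]  zeros at y ∈ {3}
Collecting zeros: affine points = {(0, 2), (2, 2), (3, 1), (4, 3)}.
Total count |C(F_5)_aff| = 4.


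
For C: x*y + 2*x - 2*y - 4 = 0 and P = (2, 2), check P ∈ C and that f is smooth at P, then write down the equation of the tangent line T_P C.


Tangent line at P: 4*x - 8 = 0.

Step 1: f(2, 2) = 0, so P lies on C.
Step 2: partial derivatives
  f_x(x, y) = y + 2, f_y(x, y) = x - 2.
  f_x(P) = 4, f_y(P) = 0 (gradient nonzero, so P is smooth).
Step 3: tangent line at P: 4·(x − 2) + 0·(y − 2) = 0.
Expanding: 4*x - 8 = 0.


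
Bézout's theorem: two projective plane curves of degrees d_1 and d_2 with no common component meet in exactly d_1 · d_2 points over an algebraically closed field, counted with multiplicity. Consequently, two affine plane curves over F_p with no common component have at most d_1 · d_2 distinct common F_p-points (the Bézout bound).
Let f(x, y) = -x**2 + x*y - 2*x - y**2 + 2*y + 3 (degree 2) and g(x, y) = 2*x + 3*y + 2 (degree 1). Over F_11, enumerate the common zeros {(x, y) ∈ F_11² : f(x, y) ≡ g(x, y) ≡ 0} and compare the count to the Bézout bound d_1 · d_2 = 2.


Common zeros: {(0, 3)}; count = 1; Bézout bound = 2.

deg(f) = 2, deg(g) = 1, so Bézout bound = 2.
Scan x ∈ F_11. For each x, list the y ∈ F_11 with f(x, y) ≡ 0 and those with g(x, y) ≡ 0 (mod 11); the common zeros in that column are the intersection.
  x = 0: f ≡ 0 at y ∈ {3, 10}; g ≡ 0 at y ∈ {3}; common: {3}.
  x = 1: f ≡ 0 at y ∈ {0, 3}; g ≡ 0 at y ∈ {6}; common: ∅.
  x = 2: f ≡ 0 at y ∈ ∅; g ≡ 0 at y ∈ {9}; common: ∅.
  x = 3: f ≡ 0 at y ∈ ∅; g ≡ 0 at y ∈ {1}; common: ∅.
  x = 4: f ≡ 0 at y ∈ ∅; g ≡ 0 at y ∈ {4}; common: ∅.
  x = 5: f ≡ 0 at y ∈ {2, 5}; g ≡ 0 at y ∈ {7}; common: ∅.
  x = 6: f ≡ 0 at y ∈ {2, 6}; g ≡ 0 at y ∈ {10}; common: ∅.
  x = 7: f ≡ 0 at y ∈ ∅; g ≡ 0 at y ∈ {2}; common: ∅.
  x = 8: f ≡ 0 at y ∈ {0, 10}; g ≡ 0 at y ∈ {5}; common: ∅.
  x = 9: f ≡ 0 at y ∈ {5, 6}; g ≡ 0 at y ∈ {8}; common: ∅.
  x = 10: f ≡ 0 at y ∈ ∅; g ≡ 0 at y ∈ {0}; common: ∅.
Collecting: common zeros = {(0, 3)}, so the count is 1.
Comparison with the Bézout bound: 1 ≤ 2 = deg(f)·deg(g), as expected for curves with no common component (the affine F_11-count falls short of the bound because intersections may lie at infinity, over extension fields, or carry multiplicity).


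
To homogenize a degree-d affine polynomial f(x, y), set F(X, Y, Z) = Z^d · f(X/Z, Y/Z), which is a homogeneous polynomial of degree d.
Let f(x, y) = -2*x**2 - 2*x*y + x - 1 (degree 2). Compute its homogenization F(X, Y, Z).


F(X, Y, Z) = -2*X**2 - 2*X*Y + X*Z - Z**2

deg(f) = 2.
Substitute x = X/Z, y = Y/Z into f, then multiply by Z^2.
  monomial -2·x^2·y^0 ↦ -2·X^2·Y^0·Z^0.
  monomial -2·x^1·y^1 ↦ -2·X^1·Y^1·Z^0.
  monomial 1·x^1·y^0 ↦ 1·X^1·Y^0·Z^1.
  monomial -1·x^0·y^0 ↦ -1·X^0·Y^0·Z^2.
Collecting: F(X, Y, Z) = -2*X**2 - 2*X*Y + X*Z - Z**2.


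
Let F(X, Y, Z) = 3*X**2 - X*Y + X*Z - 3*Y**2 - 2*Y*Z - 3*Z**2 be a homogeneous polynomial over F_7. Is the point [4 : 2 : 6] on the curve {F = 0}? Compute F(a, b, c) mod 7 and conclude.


F(4,2,6) ≡ 4 (mod 7); P is NOT on the curve.

Evaluate F(4, 2, 6) term-by-term (mod 7).
  3*X**2 ↦ 3·16·1·1 = 48
  -X*Y ↦ -1·4·2·1 = -8
  X*Z ↦ 1·4·1·6 = 24
  -3*Y**2 ↦ -3·1·4·1 = -12
  -2*Y*Z ↦ -2·1·2·6 = -24
  -3*Z**2 ↦ -3·1·1·36 = -108
Sum: F(4, 2, 6) = (48) + (-8) + (24) + (-12) + (-24) + (-108) = -80.
Reducing mod 7: -80 ≡ 4 (mod 7).
Since F(a, b, c) ≡ 4 ≠ 0 (mod 7), P does NOT lie on the curve.


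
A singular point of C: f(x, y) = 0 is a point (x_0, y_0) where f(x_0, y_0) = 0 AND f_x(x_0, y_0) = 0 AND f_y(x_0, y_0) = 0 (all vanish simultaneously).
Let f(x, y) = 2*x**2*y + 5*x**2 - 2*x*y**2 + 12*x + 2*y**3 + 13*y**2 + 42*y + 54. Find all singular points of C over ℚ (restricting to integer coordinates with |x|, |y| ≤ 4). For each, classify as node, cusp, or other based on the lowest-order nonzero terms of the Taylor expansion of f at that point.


Singular points: {(-3, -3)}; classification: node.

Compute partial derivatives:
  f_x = 4*x*y + 10*x - 2*y**2 + 12.
  f_y = 2*x**2 - 4*x*y + 6*y**2 + 26*y + 42.
Scan x_0 ∈ {−4, ..., 4}. For each x_0, f_y(x_0, y) is a polynomial in y; find its integer roots y ∈ {−4, ..., 4}, then test f_x and f at those candidates.
  x = -4: f_y(-4, y) = 6*y**2 + 42*y + 74; no integer root y with |y| ≤ 4.
  x = -3: f_y(-3, y) = 6*y**2 + 38*y + 60; vanishes at y ∈ {-3}. (-3, -3): f_x = 0, f = 0 — SINGULAR.
  x = -2: f_y(-2, y) = 6*y**2 + 34*y + 50; no integer root y with |y| ≤ 4.
  x = -1: f_y(-1, y) = 6*y**2 + 30*y + 44; no integer root y with |y| ≤ 4.
  x = 0: f_y(0, y) = 6*y**2 + 26*y + 42; no integer root y with |y| ≤ 4.
  x = 1: f_y(1, y) = 6*y**2 + 22*y + 44; no integer root y with |y| ≤ 4.
  x = 2: f_y(2, y) = 6*y**2 + 18*y + 50; no integer root y with |y| ≤ 4.
  x = 3: f_y(3, y) = 6*y**2 + 14*y + 60; no integer root y with |y| ≤ 4.
  x = 4: f_y(4, y) = 6*y**2 + 10*y + 74; no integer root y with |y| ≤ 4.
Only singular point on the grid: (-3, -3).
Classify: substitute x = -3 + u, y = -3 + v and expand: f = 2*u**2*v - u**2 - 2*u*v**2 + 2*v**3 + v**2.
No constant or linear terms (consistent with a singular point). Quadratic part: -u**2 + v**2. Cubic part: 2*u**2*v - 2*u*v**2 + 2*v**3.
The quadratic part v**2 - u**2 = (v − u)(v + u) splits into two distinct linear factors, so there are two distinct tangent lines y − -3 = ±(x − -3) — this is a node (ordinary double point).
Classification: node.


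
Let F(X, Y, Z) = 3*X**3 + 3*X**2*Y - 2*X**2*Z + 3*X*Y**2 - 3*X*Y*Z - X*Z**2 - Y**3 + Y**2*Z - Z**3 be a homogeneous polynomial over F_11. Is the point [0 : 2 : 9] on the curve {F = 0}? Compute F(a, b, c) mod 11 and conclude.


F(0,2,9) ≡ 3 (mod 11); P is NOT on the curve.

Evaluate F(0, 2, 9) term-by-term (mod 11).
  3*X**3 ↦ 3·0·1·1 = 0
  3*X**2*Y ↦ 3·0·2·1 = 0
  -2*X**2*Z ↦ -2·0·1·9 = 0
  3*X*Y**2 ↦ 3·0·4·1 = 0
  -3*X*Y*Z ↦ -3·0·2·9 = 0
  -X*Z**2 ↦ -1·0·1·81 = 0
  -Y**3 ↦ -1·1·8·1 = -8
  Y**2*Z ↦ 1·1·4·9 = 36
  -Z**3 ↦ -1·1·1·729 = -729
Sum: F(0, 2, 9) = (0) + (0) + (0) + (0) + (0) + (0) + (-8) + (36) + (-729) = -701.
Reducing mod 11: -701 ≡ 3 (mod 11).
Since F(a, b, c) ≡ 3 ≠ 0 (mod 11), P does NOT lie on the curve.


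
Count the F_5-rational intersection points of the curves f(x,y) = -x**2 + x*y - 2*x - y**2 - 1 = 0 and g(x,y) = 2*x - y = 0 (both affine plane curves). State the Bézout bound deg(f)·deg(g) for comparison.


Common zeros: ∅; count = 0; Bézout bound = 2.

deg(f) = 2, deg(g) = 1, so Bézout bound = 2.
Scan x ∈ F_5. For each x, list the y ∈ F_5 with f(x, y) ≡ 0 and those with g(x, y) ≡ 0 (mod 5); the common zeros in that column are the intersection.
  x = 0: f ≡ 0 at y ∈ {2, 3}; g ≡ 0 at y ∈ {0}; common: ∅.
  x = 1: f ≡ 0 at y ∈ {3}; g ≡ 0 at y ∈ {2}; common: ∅.
  x = 2: f ≡ 0 at y ∈ ∅; g ≡ 0 at y ∈ {4}; common: ∅.
  x = 3: f ≡ 0 at y ∈ {4}; g ≡ 0 at y ∈ {1}; common: ∅.
  x = 4: f ≡ 0 at y ∈ {0, 4}; g ≡ 0 at y ∈ {3}; common: ∅.
Collecting: common zeros = ∅, so the count is 0.
Comparison with the Bézout bound: 0 ≤ 2 = deg(f)·deg(g), as expected for curves with no common component (the affine F_5-count falls short of the bound because intersections may lie at infinity, over extension fields, or carry multiplicity).


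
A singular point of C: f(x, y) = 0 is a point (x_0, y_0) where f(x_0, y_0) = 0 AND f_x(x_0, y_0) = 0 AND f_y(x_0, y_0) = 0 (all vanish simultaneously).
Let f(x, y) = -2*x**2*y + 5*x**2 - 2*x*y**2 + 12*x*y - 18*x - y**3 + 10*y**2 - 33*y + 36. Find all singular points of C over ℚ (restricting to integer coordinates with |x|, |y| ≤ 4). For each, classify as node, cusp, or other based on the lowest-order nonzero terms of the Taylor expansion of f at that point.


Singular points: {(0, 3)}; classification: node.

Compute partial derivatives:
  f_x = -4*x*y + 10*x - 2*y**2 + 12*y - 18.
  f_y = -2*x**2 - 4*x*y + 12*x - 3*y**2 + 20*y - 33.
Scan x_0 ∈ {−4, ..., 4}. For each x_0, f_y(x_0, y) is a polynomial in y; find its integer roots y ∈ {−4, ..., 4}, then test f_x and f at those candidates.
  x = -4: f_y(-4, y) = -3*y**2 + 36*y - 113; no integer root y with |y| ≤ 4.
  x = -3: f_y(-3, y) = -3*y**2 + 32*y - 87; no integer root y with |y| ≤ 4.
  x = -2: f_y(-2, y) = -3*y**2 + 28*y - 65; no integer root y with |y| ≤ 4.
  x = -1: f_y(-1, y) = -3*y**2 + 24*y - 47; no integer root y with |y| ≤ 4.
  x = 0: f_y(0, y) = -3*y**2 + 20*y - 33; vanishes at y ∈ {3}. (0, 3): f_x = 0, f = 0 — SINGULAR.
  x = 1: f_y(1, y) = -3*y**2 + 16*y - 23; no integer root y with |y| ≤ 4.
  x = 2: f_y(2, y) = -3*y**2 + 12*y - 17; no integer root y with |y| ≤ 4.
  x = 3: f_y(3, y) = -3*y**2 + 8*y - 15; no integer root y with |y| ≤ 4.
  x = 4: f_y(4, y) = -3*y**2 + 4*y - 17; no integer root y with |y| ≤ 4.
Only singular point on the grid: (0, 3).
Classify: substitute x = 0 + u, y = 3 + v and expand: f = -2*u**2*v - u**2 - 2*u*v**2 - v**3 + v**2.
No constant or linear terms (consistent with a singular point). Quadratic part: -u**2 + v**2. Cubic part: -2*u**2*v - 2*u*v**2 - v**3.
The quadratic part v**2 - u**2 = (v − u)(v + u) splits into two distinct linear factors, so there are two distinct tangent lines y − 3 = ±(x − 0) — this is a node (ordinary double point).
Classification: node.


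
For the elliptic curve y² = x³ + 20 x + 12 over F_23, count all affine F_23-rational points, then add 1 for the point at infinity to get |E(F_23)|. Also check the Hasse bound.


Affine points = {(0, 9), (0, 14), (4, 8), (4, 15), (6, 7), (6, 16), (7, 9), (7, 14), (9, 1), (9, 22), (10, 4), (10, 19), (12, 5), (12, 18), (13, 10), (13, 13), (14, 0), (16, 9), (16, 14), (19, 11), (19, 12)}; affine count = 21; |E(F_23)| = 22.

Discriminant check: Δ ∝ 4a³ + 27b² = 4·20³ + 27·12² = 4·8000 + 27·144 ≡ 8 (mod 23). Nonzero ⇒ E is nonsingular.
For each x ∈ F_23, compute rhs = x³ + 20·x + 12 mod 23, then count y ∈ F_23 with y² ≡ rhs.
  x = 0: rhs = 12, matching y values: 9, 14 (2 points).
  x = 1: rhs = 10, matching y values: none (0 points).
  x = 2: rhs = 14, matching y values: none (0 points).
  x = 3: rhs = 7, matching y values: none (0 points).
  x = 4: rhs = 18, matching y values: 8, 15 (2 points).
  x = 5: rhs = 7, matching y values: none (0 points).
  x = 6: rhs = 3, matching y values: 7, 16 (2 points).
  x = 7: rhs = 12, matching y values: 9, 14 (2 points).
  x = 8: rhs = 17, matching y values: none (0 points).
  x = 9: rhs = 1, matching y values: 1, 22 (2 points).
  x = 10: rhs = 16, matching y values: 4, 19 (2 points).
  x = 11: rhs = 22, matching y values: none (0 points).
  x = 12: rhs = 2, matching y values: 5, 18 (2 points).
  x = 13: rhs = 8, matching y values: 10, 13 (2 points).
  x = 14: rhs = 0, matching y values: 0 (1 points).
  x = 15: rhs = 7, matching y values: none (0 points).
  x = 16: rhs = 12, matching y values: 9, 14 (2 points).
  x = 17: rhs = 21, matching y values: none (0 points).
  x = 18: rhs = 17, matching y values: none (0 points).
  x = 19: rhs = 6, matching y values: 11, 12 (2 points).
  x = 20: rhs = 17, matching y values: none (0 points).
  x = 21: rhs = 10, matching y values: none (0 points).
  x = 22: rhs = 14, matching y values: none (0 points).
Total affine count: 21.
Full point count |E(F_23)| = 21 + 1 = 22.
Hasse bound: |22 − (23+1)| = |-2| = 2 ≤ 2√23 ≈ 9.5917 ✓.


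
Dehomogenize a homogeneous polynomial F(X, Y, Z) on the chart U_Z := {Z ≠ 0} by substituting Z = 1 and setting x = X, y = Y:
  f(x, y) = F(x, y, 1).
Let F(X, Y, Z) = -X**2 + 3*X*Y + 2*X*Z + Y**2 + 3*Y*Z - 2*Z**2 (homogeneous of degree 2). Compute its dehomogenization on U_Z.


f(x, y) = -x**2 + 3*x*y + 2*x + y**2 + 3*y - 2

On U_Z we set Z = 1. Each monomial c·X^i·Y^j·Z^k in F becomes c·x^i·y^j·1^k = c·x^i·y^j.
Substituting Z = 1: F(X, Y, 1) = -x**2 + 3*x*y + 2*x + y**2 + 3*y - 2.
Note: deg(f) ≤ deg(F) = 2; strict inequality happens when F is divisible by Z (lost terms).


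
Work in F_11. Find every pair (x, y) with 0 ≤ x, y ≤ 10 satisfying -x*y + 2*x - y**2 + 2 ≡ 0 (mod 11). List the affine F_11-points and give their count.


Affine F_11-points: {(4, 3), (4, 4), (6, 7), (6, 9), (7, 5), (7, 10), (8, 6), (8, 8), (10, 0), (10, 1)}; count = 10.

For each of the 121 pairs (x, y) ∈ F_11², evaluate f(x, y) mod 11. Record the zeros.
  x = 0: [0↦2, 1↦1, 2↦9, 3↦4, 4↦8, 5↦10, 6↦10, 7↦8, 8↦4, 9↦9, 10↦1]  zeros at y ∈ ∅
  x = 1: [0↦4, 1↦2, 2↦9, 3↦3, 4↦6, 5↦7, 6↦6, 7↦3, 8↦9, 9↦2, 10↦4]  zeros at y ∈ ∅
  x = 2: [0↦6, 1↦3, 2↦9, 3↦2, 4↦4, 5↦4, 6↦2, 7↦9, 8↦3, 9↦6, 10↦7]  zeros at y ∈ ∅
  x = 3: [0↦8, 1↦4, 2↦9, 3↦1, 4↦2, 5↦1, 6↦9, 7↦4, 8↦8, 9↦10, 10↦10]  zeros at y ∈ ∅
  x = 4: [0↦10, 1↦5, 2↦9, 3↦0, 4↦0, 5↦9, 6↦5, 7↦10, 8↦2, 9↦3, 10↦2]  zeros at y ∈ {3, 4}
  x = 5: [0↦1, 1↦6, 2↦9, 3↦10, 4↦9, 5↦6, 6↦1, 7↦5, 8↦7, 9↦7, 10↦5]  zeros at y ∈ ∅
  x = 6: [0↦3, 1↦7, 2↦9, 3↦9, 4↦7, 5↦3, 6↦8, 7↦0, 8↦1, 9↦0, 10↦8]  zeros at y ∈ {7, 9}
  x = 7: [0↦5, 1↦8, 2↦9, 3↦8, 4↦5, 5↦0, 6↦4, 7↦6, 8↦6, 9↦4, 10↦0]  zeros at y ∈ {5, 10}
  x = 8: [0↦7, 1↦9, 2↦9, 3↦7, 4↦3, 5↦8, 6↦0, 7↦1, 8↦0, 9↦8, 10↦3]  zeros at y ∈ {6, 8}
  x = 9: [0↦9, 1↦10, 2↦9, 3↦6, 4↦1, 5↦5, 6↦7, 7↦7, 8↦5, 9↦1, 10↦6]  zeros at y ∈ ∅
  x = 10: [0↦0, 1↦0, 2↦9, 3↦5, 4↦10, 5↦2, 6↦3, 7↦2, 8↦10, 9↦5, 10↦9]  zeros at y ∈ {0, 1}
Collecting zeros: affine points = {(4, 3), (4, 4), (6, 7), (6, 9), (7, 5), (7, 10), (8, 6), (8, 8), (10, 0), (10, 1)}.
Total count |C(F_11)_aff| = 10.


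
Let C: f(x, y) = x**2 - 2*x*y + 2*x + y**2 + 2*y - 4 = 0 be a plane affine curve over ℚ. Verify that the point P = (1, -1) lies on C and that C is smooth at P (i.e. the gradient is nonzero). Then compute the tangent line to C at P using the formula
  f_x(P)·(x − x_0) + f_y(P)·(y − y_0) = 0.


Tangent line at P: 6*x - 2*y - 8 = 0.

Step 1: f(1, -1) = 0, so P lies on C.
Step 2: partial derivatives
  f_x(x, y) = 2*x - 2*y + 2, f_y(x, y) = -2*x + 2*y + 2.
  f_x(P) = 6, f_y(P) = -2 (gradient nonzero, so P is smooth).
Step 3: tangent line at P: 6·(x − 1) + -2·(y − -1) = 0.
Expanding: 6*x - 2*y - 8 = 0.


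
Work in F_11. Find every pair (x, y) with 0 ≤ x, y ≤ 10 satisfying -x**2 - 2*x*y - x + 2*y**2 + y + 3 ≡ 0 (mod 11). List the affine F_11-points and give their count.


Affine F_11-points: {(1, 8), (1, 9), (2, 9), (3, 2), (3, 6), (4, 1), (4, 8), (5, 5), (6, 5), (6, 6)}; count = 10.

For each of the 121 pairs (x, y) ∈ F_11², evaluate f(x, y) mod 11. Record the zeros.
  x = 0: [0↦3, 1↦6, 2↦2, 3↦2, 4↦6, 5↦3, 6↦4, 7↦9, 8↦7, 9↦9, 10↦4]  zeros at y ∈ ∅
  x = 1: [0↦1, 1↦2, 2↦7, 3↦5, 4↦7, 5↦2, 6↦1, 7↦4, 8↦0, 9↦0, 10↦4]  zeros at y ∈ {8, 9}
  x = 2: [0↦8, 1↦7, 2↦10, 3↦6, 4↦6, 5↦10, 6↦7, 7↦8, 8↦2, 9↦0, 10↦2]  zeros at y ∈ {9}
  x = 3: [0↦2, 1↦10, 2↦0, 3↦5, 4↦3, 5↦5, 6↦0, 7↦10, 8↦2, 9↦9, 10↦9]  zeros at y ∈ {2, 6}
  x = 4: [0↦5, 1↦0, 2↦10, 3↦2, 4↦9, 5↦9, 6↦2, 7↦10, 8↦0, 9↦5, 10↦3]  zeros at y ∈ {1, 8}
  x = 5: [0↦6, 1↦10, 2↦7, 3↦8, 4↦2, 5↦0, 6↦2, 7↦8, 8↦7, 9↦10, 10↦6]  zeros at y ∈ {5}
  x = 6: [0↦5, 1↦7, 2↦2, 3↦1, 4↦4, 5↦0, 6↦0, 7↦4, 8↦1, 9↦2, 10↦7]  zeros at y ∈ {5, 6}
  x = 7: [0↦2, 1↦2, 2↦6, 3↦3, 4↦4, 5↦9, 6↦7, 7↦9, 8↦4, 9↦3, 10↦6]  zeros at y ∈ ∅
  x = 8: [0↦8, 1↦6, 2↦8, 3↦3, 4↦2, 5↦5, 6↦1, 7↦1, 8↦5, 9↦2, 10↦3]  zeros at y ∈ ∅
  x = 9: [0↦1, 1↦8, 2↦8, 3↦1, 4↦9, 5↦10, 6↦4, 7↦2, 8↦4, 9↦10, 10↦9]  zeros at y ∈ ∅
  x = 10: [0↦3, 1↦8, 2↦6, 3↦8, 4↦3, 5↦2, 6↦5, 7↦1, 8↦1, 9↦5, 10↦2]  zeros at y ∈ ∅
Collecting zeros: affine points = {(1, 8), (1, 9), (2, 9), (3, 2), (3, 6), (4, 1), (4, 8), (5, 5), (6, 5), (6, 6)}.
Total count |C(F_11)_aff| = 10.


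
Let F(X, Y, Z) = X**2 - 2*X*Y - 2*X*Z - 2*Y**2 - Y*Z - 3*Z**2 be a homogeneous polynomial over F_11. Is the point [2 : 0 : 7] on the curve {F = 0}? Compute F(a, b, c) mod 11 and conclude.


F(2,0,7) ≡ 5 (mod 11); P is NOT on the curve.

Evaluate F(2, 0, 7) term-by-term (mod 11).
  X**2 ↦ 1·4·1·1 = 4
  -2*X*Y ↦ -2·2·0·1 = 0
  -2*X*Z ↦ -2·2·1·7 = -28
  -2*Y**2 ↦ -2·1·0·1 = 0
  -Y*Z ↦ -1·1·0·7 = 0
  -3*Z**2 ↦ -3·1·1·49 = -147
Sum: F(2, 0, 7) = (4) + (0) + (-28) + (0) + (0) + (-147) = -171.
Reducing mod 11: -171 ≡ 5 (mod 11).
Since F(a, b, c) ≡ 5 ≠ 0 (mod 11), P does NOT lie on the curve.


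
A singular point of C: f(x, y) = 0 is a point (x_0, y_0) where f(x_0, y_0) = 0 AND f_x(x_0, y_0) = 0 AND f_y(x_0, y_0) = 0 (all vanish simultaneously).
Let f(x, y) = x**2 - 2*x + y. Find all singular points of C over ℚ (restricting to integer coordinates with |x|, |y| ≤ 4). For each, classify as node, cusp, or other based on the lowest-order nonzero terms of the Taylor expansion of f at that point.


No singular points in the scanned grid; C is smooth there.

Compute partial derivatives:
  f_x = 2*x - 2.
  f_y = 1.
f_y = 1 is a nonzero constant, so f_y never vanishes: no point (x, y) can satisfy f = f_x = f_y = 0. In particular no (x, y) ∈ {−4, ..., 4}² is singular; the curve is smooth.


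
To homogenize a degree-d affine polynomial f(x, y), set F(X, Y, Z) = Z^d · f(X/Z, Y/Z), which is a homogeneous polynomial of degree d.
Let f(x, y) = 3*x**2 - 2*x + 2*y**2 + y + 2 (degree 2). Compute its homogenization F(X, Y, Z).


F(X, Y, Z) = 3*X**2 - 2*X*Z + 2*Y**2 + Y*Z + 2*Z**2

deg(f) = 2.
Substitute x = X/Z, y = Y/Z into f, then multiply by Z^2.
  monomial 3·x^2·y^0 ↦ 3·X^2·Y^0·Z^0.
  monomial -2·x^1·y^0 ↦ -2·X^1·Y^0·Z^1.
  monomial 2·x^0·y^2 ↦ 2·X^0·Y^2·Z^0.
  monomial 1·x^0·y^1 ↦ 1·X^0·Y^1·Z^1.
  monomial 2·x^0·y^0 ↦ 2·X^0·Y^0·Z^2.
Collecting: F(X, Y, Z) = 3*X**2 - 2*X*Z + 2*Y**2 + Y*Z + 2*Z**2.


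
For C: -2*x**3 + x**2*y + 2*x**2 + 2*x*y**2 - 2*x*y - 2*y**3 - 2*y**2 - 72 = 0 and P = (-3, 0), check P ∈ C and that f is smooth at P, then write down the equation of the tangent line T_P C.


Tangent line at P: -66*x + 15*y - 198 = 0.

Step 1: f(-3, 0) = 0, so P lies on C.
Step 2: partial derivatives
  f_x(x, y) = -6*x**2 + 2*x*y + 4*x + 2*y**2 - 2*y, f_y(x, y) = x**2 + 4*x*y - 2*x - 6*y**2 - 4*y.
  f_x(P) = -66, f_y(P) = 15 (gradient nonzero, so P is smooth).
Step 3: tangent line at P: -66·(x − -3) + 15·(y − 0) = 0.
Expanding: -66*x + 15*y - 198 = 0.


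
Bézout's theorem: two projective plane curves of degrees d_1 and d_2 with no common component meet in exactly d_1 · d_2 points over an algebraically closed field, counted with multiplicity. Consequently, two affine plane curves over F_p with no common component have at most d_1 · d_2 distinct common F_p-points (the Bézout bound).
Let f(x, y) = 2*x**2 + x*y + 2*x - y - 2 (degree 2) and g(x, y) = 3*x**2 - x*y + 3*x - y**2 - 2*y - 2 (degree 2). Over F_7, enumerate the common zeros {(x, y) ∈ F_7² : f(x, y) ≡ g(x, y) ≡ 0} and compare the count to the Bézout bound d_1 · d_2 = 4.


Common zeros: {(4, 6)}; count = 1; Bézout bound = 4.

deg(f) = 2, deg(g) = 2, so Bézout bound = 4.
Scan x ∈ F_7. For each x, list the y ∈ F_7 with f(x, y) ≡ 0 and those with g(x, y) ≡ 0 (mod 7); the common zeros in that column are the intersection.
  x = 0: f ≡ 0 at y ∈ {5}; g ≡ 0 at y ∈ ∅; common: ∅.
  x = 1: f ≡ 0 at y ∈ ∅; g ≡ 0 at y ∈ {1, 3}; common: ∅.
  x = 2: f ≡ 0 at y ∈ {4}; g ≡ 0 at y ∈ ∅; common: ∅.
  x = 3: f ≡ 0 at y ∈ {3}; g ≡ 0 at y ∈ {1}; common: ∅.
  x = 4: f ≡ 0 at y ∈ {6}; g ≡ 0 at y ∈ {2, 6}; common: {6}.
  x = 5: f ≡ 0 at y ∈ {3}; g ≡ 0 at y ∈ {2, 5}; common: ∅.
  x = 6: f ≡ 0 at y ∈ {6}; g ≡ 0 at y ∈ {3}; common: ∅.
Collecting: common zeros = {(4, 6)}, so the count is 1.
Comparison with the Bézout bound: 1 ≤ 4 = deg(f)·deg(g), as expected for curves with no common component (the affine F_7-count falls short of the bound because intersections may lie at infinity, over extension fields, or carry multiplicity).


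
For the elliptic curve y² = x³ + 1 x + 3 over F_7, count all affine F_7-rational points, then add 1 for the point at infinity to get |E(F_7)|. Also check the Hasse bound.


Affine points = {(4, 1), (4, 6), (5, 0), (6, 1), (6, 6)}; affine count = 5; |E(F_7)| = 6.

Discriminant check: Δ ∝ 4a³ + 27b² = 4·1³ + 27·3² = 4·1 + 27·9 ≡ 2 (mod 7). Nonzero ⇒ E is nonsingular.
For each x ∈ F_7, compute rhs = x³ + 1·x + 3 mod 7, then count y ∈ F_7 with y² ≡ rhs.
  x = 0: rhs = 3, matching y values: none (0 points).
  x = 1: rhs = 5, matching y values: none (0 points).
  x = 2: rhs = 6, matching y values: none (0 points).
  x = 3: rhs = 5, matching y values: none (0 points).
  x = 4: rhs = 1, matching y values: 1, 6 (2 points).
  x = 5: rhs = 0, matching y values: 0 (1 points).
  x = 6: rhs = 1, matching y values: 1, 6 (2 points).
Total affine count: 5.
Full point count |E(F_7)| = 5 + 1 = 6.
Hasse bound: |6 − (7+1)| = |-2| = 2 ≤ 2√7 ≈ 5.2915 ✓.


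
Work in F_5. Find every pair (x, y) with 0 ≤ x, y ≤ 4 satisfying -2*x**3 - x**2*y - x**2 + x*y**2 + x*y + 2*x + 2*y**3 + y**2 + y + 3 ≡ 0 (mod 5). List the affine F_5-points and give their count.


Affine F_5-points: {(0, 2), (2, 3)}; count = 2.

For each of the 25 pairs (x, y) ∈ F_5², evaluate f(x, y) mod 5. Record the zeros.
  x = 0: [0↦3, 1↦2, 2↦0, 3↦4, 4↦1]  zeros at y ∈ {2}
  x = 1: [0↦2, 1↦2, 2↦3, 3↦2, 4↦1]  zeros at y ∈ ∅
  x = 2: [0↦2, 1↦1, 2↦3, 3↦0, 4↦4]  zeros at y ∈ {3}
  x = 3: [0↦1, 1↦2, 2↦3, 3↦1, 4↦3]  zeros at y ∈ ∅
  x = 4: [0↦2, 1↦3, 2↦1, 3↦3, 4↦1]  zeros at y ∈ ∅
Collecting zeros: affine points = {(0, 2), (2, 3)}.
Total count |C(F_5)_aff| = 2.


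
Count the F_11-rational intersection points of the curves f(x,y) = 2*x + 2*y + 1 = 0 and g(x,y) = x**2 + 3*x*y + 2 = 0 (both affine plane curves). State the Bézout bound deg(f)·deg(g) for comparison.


Common zeros: ∅; count = 0; Bézout bound = 2.

deg(f) = 1, deg(g) = 2, so Bézout bound = 2.
Scan x ∈ F_11. For each x, list the y ∈ F_11 with f(x, y) ≡ 0 and those with g(x, y) ≡ 0 (mod 11); the common zeros in that column are the intersection.
  x = 0: f ≡ 0 at y ∈ {5}; g ≡ 0 at y ∈ ∅; common: ∅.
  x = 1: f ≡ 0 at y ∈ {4}; g ≡ 0 at y ∈ {10}; common: ∅.
  x = 2: f ≡ 0 at y ∈ {3}; g ≡ 0 at y ∈ {10}; common: ∅.
  x = 3: f ≡ 0 at y ∈ {2}; g ≡ 0 at y ∈ {0}; common: ∅.
  x = 4: f ≡ 0 at y ∈ {1}; g ≡ 0 at y ∈ {4}; common: ∅.
  x = 5: f ≡ 0 at y ∈ {0}; g ≡ 0 at y ∈ {7}; common: ∅.
  x = 6: f ≡ 0 at y ∈ {10}; g ≡ 0 at y ∈ {4}; common: ∅.
  x = 7: f ≡ 0 at y ∈ {9}; g ≡ 0 at y ∈ {7}; common: ∅.
  x = 8: f ≡ 0 at y ∈ {8}; g ≡ 0 at y ∈ {0}; common: ∅.
  x = 9: f ≡ 0 at y ∈ {7}; g ≡ 0 at y ∈ {1}; common: ∅.
  x = 10: f ≡ 0 at y ∈ {6}; g ≡ 0 at y ∈ {1}; common: ∅.
Collecting: common zeros = ∅, so the count is 0.
Comparison with the Bézout bound: 0 ≤ 2 = deg(f)·deg(g), as expected for curves with no common component (the affine F_11-count falls short of the bound because intersections may lie at infinity, over extension fields, or carry multiplicity).


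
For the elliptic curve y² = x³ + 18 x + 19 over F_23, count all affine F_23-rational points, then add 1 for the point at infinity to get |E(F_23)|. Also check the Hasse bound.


Affine points = {(3, 10), (3, 13), (5, 2), (5, 21), (8, 10), (8, 13), (9, 6), (9, 17), (10, 7), (10, 16), (12, 10), (12, 13), (13, 9), (13, 14), (14, 5), (14, 18), (22, 0)}; affine count = 17; |E(F_23)| = 18.

Discriminant check: Δ ∝ 4a³ + 27b² = 4·18³ + 27·19² = 4·5832 + 27·361 ≡ 1 (mod 23). Nonzero ⇒ E is nonsingular.
For each x ∈ F_23, compute rhs = x³ + 18·x + 19 mod 23, then count y ∈ F_23 with y² ≡ rhs.
  x = 0: rhs = 19, matching y values: none (0 points).
  x = 1: rhs = 15, matching y values: none (0 points).
  x = 2: rhs = 17, matching y values: none (0 points).
  x = 3: rhs = 8, matching y values: 10, 13 (2 points).
  x = 4: rhs = 17, matching y values: none (0 points).
  x = 5: rhs = 4, matching y values: 2, 21 (2 points).
  x = 6: rhs = 21, matching y values: none (0 points).
  x = 7: rhs = 5, matching y values: none (0 points).
  x = 8: rhs = 8, matching y values: 10, 13 (2 points).
  x = 9: rhs = 13, matching y values: 6, 17 (2 points).
  x = 10: rhs = 3, matching y values: 7, 16 (2 points).
  x = 11: rhs = 7, matching y values: none (0 points).
  x = 12: rhs = 8, matching y values: 10, 13 (2 points).
  x = 13: rhs = 12, matching y values: 9, 14 (2 points).
  x = 14: rhs = 2, matching y values: 5, 18 (2 points).
  x = 15: rhs = 7, matching y values: none (0 points).
  x = 16: rhs = 10, matching y values: none (0 points).
  x = 17: rhs = 17, matching y values: none (0 points).
  x = 18: rhs = 11, matching y values: none (0 points).
  x = 19: rhs = 21, matching y values: none (0 points).
  x = 20: rhs = 7, matching y values: none (0 points).
  x = 21: rhs = 21, matching y values: none (0 points).
  x = 22: rhs = 0, matching y values: 0 (1 points).
Total affine count: 17.
Full point count |E(F_23)| = 17 + 1 = 18.
Hasse bound: |18 − (23+1)| = |-6| = 6 ≤ 2√23 ≈ 9.5917 ✓.


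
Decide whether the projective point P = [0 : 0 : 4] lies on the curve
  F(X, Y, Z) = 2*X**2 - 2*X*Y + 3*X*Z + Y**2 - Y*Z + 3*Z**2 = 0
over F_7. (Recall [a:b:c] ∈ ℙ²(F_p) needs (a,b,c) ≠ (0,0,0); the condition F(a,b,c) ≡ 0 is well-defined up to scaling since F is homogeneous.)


F(0,0,4) ≡ 6 (mod 7); P is NOT on the curve.

Evaluate F(0, 0, 4) term-by-term (mod 7).
  2*X**2 ↦ 2·0·1·1 = 0
  -2*X*Y ↦ -2·0·0·1 = 0
  3*X*Z ↦ 3·0·1·4 = 0
  Y**2 ↦ 1·1·0·1 = 0
  -Y*Z ↦ -1·1·0·4 = 0
  3*Z**2 ↦ 3·1·1·16 = 48
Sum: F(0, 0, 4) = (0) + (0) + (0) + (0) + (0) + (48) = 48.
Reducing mod 7: 48 ≡ 6 (mod 7).
Since F(a, b, c) ≡ 6 ≠ 0 (mod 7), P does NOT lie on the curve.


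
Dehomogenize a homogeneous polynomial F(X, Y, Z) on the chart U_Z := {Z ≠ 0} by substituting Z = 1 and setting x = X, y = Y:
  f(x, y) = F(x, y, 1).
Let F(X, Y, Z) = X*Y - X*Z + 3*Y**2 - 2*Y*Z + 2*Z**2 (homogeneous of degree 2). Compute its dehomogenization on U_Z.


f(x, y) = x*y - x + 3*y**2 - 2*y + 2

On U_Z we set Z = 1. Each monomial c·X^i·Y^j·Z^k in F becomes c·x^i·y^j·1^k = c·x^i·y^j.
Substituting Z = 1: F(X, Y, 1) = x*y - x + 3*y**2 - 2*y + 2.
Note: deg(f) ≤ deg(F) = 2; strict inequality happens when F is divisible by Z (lost terms).


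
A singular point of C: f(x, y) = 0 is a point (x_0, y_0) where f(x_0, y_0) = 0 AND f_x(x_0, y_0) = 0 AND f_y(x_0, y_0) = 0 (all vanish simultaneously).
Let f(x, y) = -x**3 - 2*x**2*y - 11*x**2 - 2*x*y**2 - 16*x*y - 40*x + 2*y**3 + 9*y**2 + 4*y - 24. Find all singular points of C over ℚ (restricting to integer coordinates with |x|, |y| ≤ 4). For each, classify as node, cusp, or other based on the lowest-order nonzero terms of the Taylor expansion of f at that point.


Singular points: {(-2, -2)}; classification: node.

Compute partial derivatives:
  f_x = -3*x**2 - 4*x*y - 22*x - 2*y**2 - 16*y - 40.
  f_y = -2*x**2 - 4*x*y - 16*x + 6*y**2 + 18*y + 4.
Scan x_0 ∈ {−4, ..., 4}. For each x_0, f_y(x_0, y) is a polynomial in y; find its integer roots y ∈ {−4, ..., 4}, then test f_x and f at those candidates.
  x = -4: f_y(-4, y) = 6*y**2 + 34*y + 36; no integer root y with |y| ≤ 4.
  x = -3: f_y(-3, y) = 6*y**2 + 30*y + 34; no integer root y with |y| ≤ 4.
  x = -2: f_y(-2, y) = 6*y**2 + 26*y + 28; vanishes at y ∈ {-2}. (-2, -2): f_x = 0, f = 0 — SINGULAR.
  x = -1: f_y(-1, y) = 6*y**2 + 22*y + 18; no integer root y with |y| ≤ 4.
  x = 0: f_y(0, y) = 6*y**2 + 18*y + 4; no integer root y with |y| ≤ 4.
  x = 1: f_y(1, y) = 6*y**2 + 14*y - 14; no integer root y with |y| ≤ 4.
  x = 2: f_y(2, y) = 6*y**2 + 10*y - 36; no integer root y with |y| ≤ 4.
  x = 3: f_y(3, y) = 6*y**2 + 6*y - 62; no integer root y with |y| ≤ 4.
  x = 4: f_y(4, y) = 6*y**2 + 2*y - 92; no integer root y with |y| ≤ 4.
Only singular point on the grid: (-2, -2).
Classify: substitute x = -2 + u, y = -2 + v and expand: f = -u**3 - 2*u**2*v - u**2 - 2*u*v**2 + 2*v**3 + v**2.
No constant or linear terms (consistent with a singular point). Quadratic part: -u**2 + v**2. Cubic part: -u**3 - 2*u**2*v - 2*u*v**2 + 2*v**3.
The quadratic part v**2 - u**2 = (v − u)(v + u) splits into two distinct linear factors, so there are two distinct tangent lines y − -2 = ±(x − -2) — this is a node (ordinary double point).
Classification: node.
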